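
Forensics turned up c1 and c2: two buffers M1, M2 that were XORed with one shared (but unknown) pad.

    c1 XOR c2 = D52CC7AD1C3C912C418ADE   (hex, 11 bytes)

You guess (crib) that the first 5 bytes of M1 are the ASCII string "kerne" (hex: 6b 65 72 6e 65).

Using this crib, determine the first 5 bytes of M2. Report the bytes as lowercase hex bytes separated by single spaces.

Since c1 ⊕ c2 = M1 ⊕ M2, XORing with the guessed M1 bytes yields the corresponding M2 bytes: M2 = (c1 ⊕ c2) ⊕ M1.
d5 ⊕ 6b = be
2c ⊕ 65 = 49
c7 ⊕ 72 = b5
ad ⊕ 6e = c3
1c ⊕ 65 = 79

be 49 b5 c3 79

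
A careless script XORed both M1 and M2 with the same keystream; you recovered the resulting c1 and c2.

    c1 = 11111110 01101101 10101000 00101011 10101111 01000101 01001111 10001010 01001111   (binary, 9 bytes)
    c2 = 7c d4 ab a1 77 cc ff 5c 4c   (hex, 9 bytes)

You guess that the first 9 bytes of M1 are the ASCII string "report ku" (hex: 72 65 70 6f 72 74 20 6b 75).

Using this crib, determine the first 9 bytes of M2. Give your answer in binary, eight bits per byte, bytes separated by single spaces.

First, c1 ⊕ c2 = (M1 ⊕ K) ⊕ (M2 ⊕ K) = M1 ⊕ M2, so the key drops out. Then M2 = (M1 ⊕ M2) ⊕ M1 over the first 9 bytes.
byte 0: (fe ⊕ 7c) ⊕ 72 = 82 ⊕ 72 = f0
byte 1: (6d ⊕ d4) ⊕ 65 = b9 ⊕ 65 = dc
byte 2: (a8 ⊕ ab) ⊕ 70 = 03 ⊕ 70 = 73
byte 3: (2b ⊕ a1) ⊕ 6f = 8a ⊕ 6f = e5
byte 4: (af ⊕ 77) ⊕ 72 = d8 ⊕ 72 = aa
byte 5: (45 ⊕ cc) ⊕ 74 = 89 ⊕ 74 = fd
byte 6: (4f ⊕ ff) ⊕ 20 = b0 ⊕ 20 = 90
byte 7: (8a ⊕ 5c) ⊕ 6b = d6 ⊕ 6b = bd
byte 8: (4f ⊕ 4c) ⊕ 75 = 03 ⊕ 75 = 76

11110000 11011100 01110011 11100101 10101010 11111101 10010000 10111101 01110110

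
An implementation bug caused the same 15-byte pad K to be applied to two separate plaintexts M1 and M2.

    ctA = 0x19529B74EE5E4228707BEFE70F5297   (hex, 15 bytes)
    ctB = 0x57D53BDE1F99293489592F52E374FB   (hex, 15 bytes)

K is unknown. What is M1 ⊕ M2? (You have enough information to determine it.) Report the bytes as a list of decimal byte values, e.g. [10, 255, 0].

[78, 135, 160, 170, 241, 199, 107, 28, 249, 34, 192, 181, 236, 38, 108]

ctA ⊕ ctB = (M1 ⊕ K) ⊕ (M2 ⊕ K) = M1 ⊕ M2 — the shared key cancels under XOR.
19 XOR 57 = 4e
52 XOR d5 = 87
9b XOR 3b = a0
74 XOR de = aa
ee XOR 1f = f1
5e XOR 99 = c7
42 XOR 29 = 6b
28 XOR 34 = 1c
70 XOR 89 = f9
7b XOR 59 = 22
ef XOR 2f = c0
e7 XOR 52 = b5
0f XOR e3 = ec
52 XOR 74 = 26
97 XOR fb = 6c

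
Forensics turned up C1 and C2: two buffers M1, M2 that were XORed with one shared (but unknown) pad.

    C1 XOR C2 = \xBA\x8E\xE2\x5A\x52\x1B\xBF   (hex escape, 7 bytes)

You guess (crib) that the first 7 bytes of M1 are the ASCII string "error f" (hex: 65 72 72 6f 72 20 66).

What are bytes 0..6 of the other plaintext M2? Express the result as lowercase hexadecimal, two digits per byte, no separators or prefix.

dffc9035203bd9

Since C1 ⊕ C2 = M1 ⊕ M2, XORing with the guessed M1 bytes yields the corresponding M2 bytes: M2 = (C1 ⊕ C2) ⊕ M1.
ba ⊕ 65 = df
8e ⊕ 72 = fc
e2 ⊕ 72 = 90
5a ⊕ 6f = 35
52 ⊕ 72 = 20
1b ⊕ 20 = 3b
bf ⊕ 66 = d9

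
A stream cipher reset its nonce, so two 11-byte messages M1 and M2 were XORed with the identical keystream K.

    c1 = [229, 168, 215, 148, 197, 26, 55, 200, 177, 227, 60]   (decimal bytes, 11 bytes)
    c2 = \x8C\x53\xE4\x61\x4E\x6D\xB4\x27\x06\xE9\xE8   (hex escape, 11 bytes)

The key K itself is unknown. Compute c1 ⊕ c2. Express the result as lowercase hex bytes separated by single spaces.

69 fb 33 f5 8b 77 83 ef b7 0a d4

c1 ⊕ c2 = (M1 ⊕ K) ⊕ (M2 ⊕ K) = M1 ⊕ M2 — the shared key cancels under XOR.
229 XOR 140 = 105
168 XOR  83 = 251
215 XOR 228 =  51
148 XOR  97 = 245
197 XOR  78 = 139
 26 XOR 109 = 119
 55 XOR 180 = 131
200 XOR  39 = 239
177 XOR   6 = 183
227 XOR 233 =  10
 60 XOR 232 = 212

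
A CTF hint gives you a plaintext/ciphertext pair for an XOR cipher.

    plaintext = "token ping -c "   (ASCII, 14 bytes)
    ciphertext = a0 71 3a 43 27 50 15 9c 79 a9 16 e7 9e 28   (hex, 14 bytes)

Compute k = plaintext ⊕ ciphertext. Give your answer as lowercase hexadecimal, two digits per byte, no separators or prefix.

Since ciphertext = plaintext ⊕ k, XORing both sides with plaintext gives k = plaintext ⊕ ciphertext.
74 ⊕ a0 = d4
6f ⊕ 71 = 1e
6b ⊕ 3a = 51
65 ⊕ 43 = 26
6e ⊕ 27 = 49
20 ⊕ 50 = 70
70 ⊕ 15 = 65
69 ⊕ 9c = f5
6e ⊕ 79 = 17
67 ⊕ a9 = ce
20 ⊕ 16 = 36
2d ⊕ e7 = ca
63 ⊕ 9e = fd
20 ⊕ 28 = 08

d41e5126497065f517ce36cafd08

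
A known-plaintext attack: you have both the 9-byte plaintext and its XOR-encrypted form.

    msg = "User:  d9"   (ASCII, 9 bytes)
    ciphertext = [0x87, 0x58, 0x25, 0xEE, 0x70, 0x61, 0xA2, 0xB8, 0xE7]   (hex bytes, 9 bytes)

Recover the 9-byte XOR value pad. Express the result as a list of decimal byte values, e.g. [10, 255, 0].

[210, 43, 64, 156, 74, 65, 130, 220, 222]

Since ciphertext = msg ⊕ pad, XORing both sides with msg gives pad = msg ⊕ ciphertext.
55 ⊕ 87 = d2
73 ⊕ 58 = 2b
65 ⊕ 25 = 40
72 ⊕ ee = 9c
3a ⊕ 70 = 4a
20 ⊕ 61 = 41
20 ⊕ a2 = 82
64 ⊕ b8 = dc
39 ⊕ e7 = de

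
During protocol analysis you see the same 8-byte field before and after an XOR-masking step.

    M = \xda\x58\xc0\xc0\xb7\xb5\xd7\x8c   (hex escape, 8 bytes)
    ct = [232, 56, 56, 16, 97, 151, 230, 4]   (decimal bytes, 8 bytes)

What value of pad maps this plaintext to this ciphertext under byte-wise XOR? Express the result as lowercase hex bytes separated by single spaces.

Since ct = M ⊕ pad, XORing both sides with M gives pad = M ⊕ ct.
218 xor 232 =  50
 88 xor  56 =  96
192 xor  56 = 248
192 xor  16 = 208
183 xor  97 = 214
181 xor 151 =  34
215 xor 230 =  49
140 xor   4 = 136

32 60 f8 d0 d6 22 31 88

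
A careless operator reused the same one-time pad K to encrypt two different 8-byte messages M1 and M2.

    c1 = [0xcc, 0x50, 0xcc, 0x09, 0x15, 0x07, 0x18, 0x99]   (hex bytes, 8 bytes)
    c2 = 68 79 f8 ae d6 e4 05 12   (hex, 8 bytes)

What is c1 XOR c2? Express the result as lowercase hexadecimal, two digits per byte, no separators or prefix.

a42934a7c3e31d8b

c1 ⊕ c2 = (M1 ⊕ K) ⊕ (M2 ⊕ K) = M1 ⊕ M2 — the shared key cancels under XOR.
byte 0: 204 ⊕ 104 = 164
byte 1:  80 ⊕ 121 =  41
byte 2: 204 ⊕ 248 =  52
byte 3:   9 ⊕ 174 = 167
byte 4:  21 ⊕ 214 = 195
byte 5:   7 ⊕ 228 = 227
byte 6:  24 ⊕   5 =  29
byte 7: 153 ⊕  18 = 139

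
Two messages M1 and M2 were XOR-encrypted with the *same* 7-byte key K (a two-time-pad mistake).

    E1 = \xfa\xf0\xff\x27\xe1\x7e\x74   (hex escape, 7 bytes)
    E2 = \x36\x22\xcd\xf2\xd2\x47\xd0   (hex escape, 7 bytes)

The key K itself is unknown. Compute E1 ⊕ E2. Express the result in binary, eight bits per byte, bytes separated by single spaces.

E1 ⊕ E2 = (M1 ⊕ K) ⊕ (M2 ⊕ K) = M1 ⊕ M2 — the shared key cancels under XOR.
byte 0: fa xor 36 = cc
byte 1: f0 xor 22 = d2
byte 2: ff xor cd = 32
byte 3: 27 xor f2 = d5
byte 4: e1 xor d2 = 33
byte 5: 7e xor 47 = 39
byte 6: 74 xor d0 = a4

11001100 11010010 00110010 11010101 00110011 00111001 10100100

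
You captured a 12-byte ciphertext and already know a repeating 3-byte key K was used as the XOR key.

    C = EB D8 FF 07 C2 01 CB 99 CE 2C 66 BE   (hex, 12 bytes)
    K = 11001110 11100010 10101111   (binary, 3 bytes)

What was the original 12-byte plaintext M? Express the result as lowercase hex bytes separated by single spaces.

25 3a 50 c9 20 ae 05 7b 61 e2 84 11

The 3-byte key repeats, so the effective keystream is ce e2 af ce e2 af ce e2 af ce e2 af.
byte 0: eb xor ce = 25
byte 1: d8 xor e2 = 3a
byte 2: ff xor af = 50
byte 3: 07 xor ce = c9
byte 4: c2 xor e2 = 20
byte 5: 01 xor af = ae
byte 6: cb xor ce = 05
byte 7: 99 xor e2 = 7b
byte 8: ce xor af = 61
byte 9: 2c xor ce = e2
byte 10: 66 xor e2 = 84
byte 11: be xor af = 11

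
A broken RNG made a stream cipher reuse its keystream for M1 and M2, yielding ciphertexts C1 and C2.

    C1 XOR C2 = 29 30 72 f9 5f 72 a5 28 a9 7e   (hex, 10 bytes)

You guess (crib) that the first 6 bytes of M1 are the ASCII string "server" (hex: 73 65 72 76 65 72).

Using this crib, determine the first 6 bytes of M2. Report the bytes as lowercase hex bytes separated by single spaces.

Since C1 ⊕ C2 = M1 ⊕ M2, XORing with the guessed M1 bytes yields the corresponding M2 bytes: M2 = (C1 ⊕ C2) ⊕ M1.
29 ^ 73 = 5a
30 ^ 65 = 55
72 ^ 72 = 00
f9 ^ 76 = 8f
5f ^ 65 = 3a
72 ^ 72 = 00

5a 55 00 8f 3a 00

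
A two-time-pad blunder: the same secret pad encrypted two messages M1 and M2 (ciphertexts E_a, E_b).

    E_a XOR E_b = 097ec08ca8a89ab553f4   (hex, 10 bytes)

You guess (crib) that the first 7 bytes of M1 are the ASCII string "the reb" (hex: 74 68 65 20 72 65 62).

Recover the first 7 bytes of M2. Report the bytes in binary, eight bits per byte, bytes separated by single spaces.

01111101 00010110 10100101 10101100 11011010 11001101 11111000

Since E_a ⊕ E_b = M1 ⊕ M2, XORing with the guessed M1 bytes yields the corresponding M2 bytes: M2 = (E_a ⊕ E_b) ⊕ M1.
00001001 ⊕ 01110100 = 01111101
01111110 ⊕ 01101000 = 00010110
11000000 ⊕ 01100101 = 10100101
10001100 ⊕ 00100000 = 10101100
10101000 ⊕ 01110010 = 11011010
10101000 ⊕ 01100101 = 11001101
10011010 ⊕ 01100010 = 11111000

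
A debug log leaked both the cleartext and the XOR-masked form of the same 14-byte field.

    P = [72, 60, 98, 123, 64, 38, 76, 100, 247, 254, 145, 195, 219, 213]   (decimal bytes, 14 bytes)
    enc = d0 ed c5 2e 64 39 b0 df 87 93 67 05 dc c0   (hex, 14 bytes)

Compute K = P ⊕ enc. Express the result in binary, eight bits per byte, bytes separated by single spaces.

Since enc = P ⊕ K, XORing both sides with P gives K = P ⊕ enc.
byte 0:  72 XOR 208 = 152
byte 1:  60 XOR 237 = 209
byte 2:  98 XOR 197 = 167
byte 3: 123 XOR  46 =  85
byte 4:  64 XOR 100 =  36
byte 5:  38 XOR  57 =  31
byte 6:  76 XOR 176 = 252
byte 7: 100 XOR 223 = 187
byte 8: 247 XOR 135 = 112
byte 9: 254 XOR 147 = 109
byte 10: 145 XOR 103 = 246
byte 11: 195 XOR   5 = 198
byte 12: 219 XOR 220 =   7
byte 13: 213 XOR 192 =  21

10011000 11010001 10100111 01010101 00100100 00011111 11111100 10111011 01110000 01101101 11110110 11000110 00000111 00010101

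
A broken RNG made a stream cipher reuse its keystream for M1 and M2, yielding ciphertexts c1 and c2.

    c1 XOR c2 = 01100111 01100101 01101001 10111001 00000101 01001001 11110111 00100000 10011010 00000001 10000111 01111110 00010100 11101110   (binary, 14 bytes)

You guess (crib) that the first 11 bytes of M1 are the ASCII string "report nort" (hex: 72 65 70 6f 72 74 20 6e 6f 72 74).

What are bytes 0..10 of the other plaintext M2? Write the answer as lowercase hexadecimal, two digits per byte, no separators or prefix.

150019d6773dd74ef573f3

Since c1 ⊕ c2 = M1 ⊕ M2, XORing with the guessed M1 bytes yields the corresponding M2 bytes: M2 = (c1 ⊕ c2) ⊕ M1.
67 ⊕ 72 = 15
65 ⊕ 65 = 00
69 ⊕ 70 = 19
b9 ⊕ 6f = d6
05 ⊕ 72 = 77
49 ⊕ 74 = 3d
f7 ⊕ 20 = d7
20 ⊕ 6e = 4e
9a ⊕ 6f = f5
01 ⊕ 72 = 73
87 ⊕ 74 = f3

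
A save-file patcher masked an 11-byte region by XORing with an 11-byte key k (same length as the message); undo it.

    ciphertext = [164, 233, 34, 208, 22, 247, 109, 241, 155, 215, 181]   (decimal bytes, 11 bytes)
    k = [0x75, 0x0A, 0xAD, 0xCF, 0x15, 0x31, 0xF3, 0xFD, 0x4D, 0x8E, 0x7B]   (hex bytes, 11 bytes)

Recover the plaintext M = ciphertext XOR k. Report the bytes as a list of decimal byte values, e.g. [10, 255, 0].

XOR is its own inverse, so applying the key byte-wise gives the result directly.
a4 ^ 75 = d1
e9 ^ 0a = e3
22 ^ ad = 8f
d0 ^ cf = 1f
16 ^ 15 = 03
f7 ^ 31 = c6
6d ^ f3 = 9e
f1 ^ fd = 0c
9b ^ 4d = d6
d7 ^ 8e = 59
b5 ^ 7b = ce

[209, 227, 143, 31, 3, 198, 158, 12, 214, 89, 206]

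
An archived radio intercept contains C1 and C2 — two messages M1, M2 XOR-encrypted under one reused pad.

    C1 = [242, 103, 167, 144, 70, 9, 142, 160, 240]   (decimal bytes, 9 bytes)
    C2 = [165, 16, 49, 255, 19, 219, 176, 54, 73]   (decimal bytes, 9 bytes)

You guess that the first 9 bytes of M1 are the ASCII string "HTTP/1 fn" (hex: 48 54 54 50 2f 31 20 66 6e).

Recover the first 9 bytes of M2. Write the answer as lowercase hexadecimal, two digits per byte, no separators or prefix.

1f23c23f7ae31ef0d7

First, C1 ⊕ C2 = (M1 ⊕ K) ⊕ (M2 ⊕ K) = M1 ⊕ M2, so the key drops out. Then M2 = (M1 ⊕ M2) ⊕ M1 over the first 9 bytes.
byte 0: (f2 ^ a5) ^ 48 = 57 ^ 48 = 1f
byte 1: (67 ^ 10) ^ 54 = 77 ^ 54 = 23
byte 2: (a7 ^ 31) ^ 54 = 96 ^ 54 = c2
byte 3: (90 ^ ff) ^ 50 = 6f ^ 50 = 3f
byte 4: (46 ^ 13) ^ 2f = 55 ^ 2f = 7a
byte 5: (09 ^ db) ^ 31 = d2 ^ 31 = e3
byte 6: (8e ^ b0) ^ 20 = 3e ^ 20 = 1e
byte 7: (a0 ^ 36) ^ 66 = 96 ^ 66 = f0
byte 8: (f0 ^ 49) ^ 6e = b9 ^ 6e = d7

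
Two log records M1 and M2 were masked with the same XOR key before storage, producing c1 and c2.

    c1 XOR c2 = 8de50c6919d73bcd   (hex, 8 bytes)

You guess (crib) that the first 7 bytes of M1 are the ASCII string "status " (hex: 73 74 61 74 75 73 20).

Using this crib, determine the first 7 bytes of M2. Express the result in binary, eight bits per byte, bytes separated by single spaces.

11111110 10010001 01101101 00011101 01101100 10100100 00011011

Since c1 ⊕ c2 = M1 ⊕ M2, XORing with the guessed M1 bytes yields the corresponding M2 bytes: M2 = (c1 ⊕ c2) ⊕ M1.
8d ⊕ 73 = fe
e5 ⊕ 74 = 91
0c ⊕ 61 = 6d
69 ⊕ 74 = 1d
19 ⊕ 75 = 6c
d7 ⊕ 73 = a4
3b ⊕ 20 = 1b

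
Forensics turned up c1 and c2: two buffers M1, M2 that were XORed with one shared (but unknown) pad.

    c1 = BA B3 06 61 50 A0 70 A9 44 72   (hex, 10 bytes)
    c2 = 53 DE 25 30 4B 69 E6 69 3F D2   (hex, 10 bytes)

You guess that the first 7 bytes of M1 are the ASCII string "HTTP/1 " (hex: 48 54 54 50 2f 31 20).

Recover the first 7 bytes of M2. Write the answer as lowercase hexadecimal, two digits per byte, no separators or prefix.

a139770134f8b6

First, c1 ⊕ c2 = (M1 ⊕ K) ⊕ (M2 ⊕ K) = M1 ⊕ M2, so the key drops out. Then M2 = (M1 ⊕ M2) ⊕ M1 over the first 7 bytes.
byte 0: (ba ⊕ 53) ⊕ 48 = e9 ⊕ 48 = a1
byte 1: (b3 ⊕ de) ⊕ 54 = 6d ⊕ 54 = 39
byte 2: (06 ⊕ 25) ⊕ 54 = 23 ⊕ 54 = 77
byte 3: (61 ⊕ 30) ⊕ 50 = 51 ⊕ 50 = 01
byte 4: (50 ⊕ 4b) ⊕ 2f = 1b ⊕ 2f = 34
byte 5: (a0 ⊕ 69) ⊕ 31 = c9 ⊕ 31 = f8
byte 6: (70 ⊕ e6) ⊕ 20 = 96 ⊕ 20 = b6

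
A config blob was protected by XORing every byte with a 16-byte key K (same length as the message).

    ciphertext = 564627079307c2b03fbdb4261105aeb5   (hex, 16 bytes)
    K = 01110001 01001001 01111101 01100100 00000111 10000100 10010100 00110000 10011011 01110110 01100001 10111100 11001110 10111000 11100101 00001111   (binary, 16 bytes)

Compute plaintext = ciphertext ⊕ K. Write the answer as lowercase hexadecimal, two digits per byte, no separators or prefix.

XOR is its own inverse, so applying the key byte-wise gives the result directly.
byte 0: 56 ^ 71 = 27
byte 1: 46 ^ 49 = 0f
byte 2: 27 ^ 7d = 5a
byte 3: 07 ^ 64 = 63
byte 4: 93 ^ 07 = 94
byte 5: 07 ^ 84 = 83
byte 6: c2 ^ 94 = 56
byte 7: b0 ^ 30 = 80
byte 8: 3f ^ 9b = a4
byte 9: bd ^ 76 = cb
byte 10: b4 ^ 61 = d5
byte 11: 26 ^ bc = 9a
byte 12: 11 ^ ce = df
byte 13: 05 ^ b8 = bd
byte 14: ae ^ e5 = 4b
byte 15: b5 ^ 0f = ba

270f5a6394835680a4cbd59adfbd4bba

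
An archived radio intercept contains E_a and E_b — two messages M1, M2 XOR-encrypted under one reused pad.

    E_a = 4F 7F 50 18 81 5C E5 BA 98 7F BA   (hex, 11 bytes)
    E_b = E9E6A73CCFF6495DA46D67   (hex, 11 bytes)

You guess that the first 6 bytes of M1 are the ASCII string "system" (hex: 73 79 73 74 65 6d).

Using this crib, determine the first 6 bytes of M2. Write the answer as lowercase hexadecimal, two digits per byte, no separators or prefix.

First, E_a ⊕ E_b = (M1 ⊕ K) ⊕ (M2 ⊕ K) = M1 ⊕ M2, so the key drops out. Then M2 = (M1 ⊕ M2) ⊕ M1 over the first 6 bytes.
byte 0: (4f XOR e9) XOR 73 = a6 XOR 73 = d5
byte 1: (7f XOR e6) XOR 79 = 99 XOR 79 = e0
byte 2: (50 XOR a7) XOR 73 = f7 XOR 73 = 84
byte 3: (18 XOR 3c) XOR 74 = 24 XOR 74 = 50
byte 4: (81 XOR cf) XOR 65 = 4e XOR 65 = 2b
byte 5: (5c XOR f6) XOR 6d = aa XOR 6d = c7

d5e084502bc7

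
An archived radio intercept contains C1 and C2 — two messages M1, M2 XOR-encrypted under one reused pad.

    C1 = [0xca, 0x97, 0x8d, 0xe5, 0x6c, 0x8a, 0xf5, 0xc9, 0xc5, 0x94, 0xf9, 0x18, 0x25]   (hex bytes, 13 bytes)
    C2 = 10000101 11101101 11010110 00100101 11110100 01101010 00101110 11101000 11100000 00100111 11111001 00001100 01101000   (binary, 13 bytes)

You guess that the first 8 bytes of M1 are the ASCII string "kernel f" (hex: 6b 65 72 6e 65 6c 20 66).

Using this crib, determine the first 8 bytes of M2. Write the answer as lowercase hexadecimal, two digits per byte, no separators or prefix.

241f29aefd8cfb47

First, C1 ⊕ C2 = (M1 ⊕ K) ⊕ (M2 ⊕ K) = M1 ⊕ M2, so the key drops out. Then M2 = (M1 ⊕ M2) ⊕ M1 over the first 8 bytes.
byte 0: (ca ⊕ 85) ⊕ 6b = 4f ⊕ 6b = 24
byte 1: (97 ⊕ ed) ⊕ 65 = 7a ⊕ 65 = 1f
byte 2: (8d ⊕ d6) ⊕ 72 = 5b ⊕ 72 = 29
byte 3: (e5 ⊕ 25) ⊕ 6e = c0 ⊕ 6e = ae
byte 4: (6c ⊕ f4) ⊕ 65 = 98 ⊕ 65 = fd
byte 5: (8a ⊕ 6a) ⊕ 6c = e0 ⊕ 6c = 8c
byte 6: (f5 ⊕ 2e) ⊕ 20 = db ⊕ 20 = fb
byte 7: (c9 ⊕ e8) ⊕ 66 = 21 ⊕ 66 = 47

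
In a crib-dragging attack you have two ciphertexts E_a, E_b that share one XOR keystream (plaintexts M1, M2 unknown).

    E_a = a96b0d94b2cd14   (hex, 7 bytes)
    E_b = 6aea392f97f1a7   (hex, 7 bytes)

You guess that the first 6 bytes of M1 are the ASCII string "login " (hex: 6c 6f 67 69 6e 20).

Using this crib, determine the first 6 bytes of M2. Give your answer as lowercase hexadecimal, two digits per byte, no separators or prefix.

afee53d24b1c

First, E_a ⊕ E_b = (M1 ⊕ K) ⊕ (M2 ⊕ K) = M1 ⊕ M2, so the key drops out. Then M2 = (M1 ⊕ M2) ⊕ M1 over the first 6 bytes.
byte 0: (a9 xor 6a) xor 6c = c3 xor 6c = af
byte 1: (6b xor ea) xor 6f = 81 xor 6f = ee
byte 2: (0d xor 39) xor 67 = 34 xor 67 = 53
byte 3: (94 xor 2f) xor 69 = bb xor 69 = d2
byte 4: (b2 xor 97) xor 6e = 25 xor 6e = 4b
byte 5: (cd xor f1) xor 20 = 3c xor 20 = 1c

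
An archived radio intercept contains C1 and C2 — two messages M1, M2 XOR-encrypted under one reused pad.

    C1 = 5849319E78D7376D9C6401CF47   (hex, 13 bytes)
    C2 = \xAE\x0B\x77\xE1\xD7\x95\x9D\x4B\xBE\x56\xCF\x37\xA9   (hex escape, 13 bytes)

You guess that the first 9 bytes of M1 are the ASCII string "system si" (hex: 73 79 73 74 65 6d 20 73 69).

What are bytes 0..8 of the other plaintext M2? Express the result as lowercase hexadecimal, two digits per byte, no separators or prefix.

853b350bca2f8a554b

First, C1 ⊕ C2 = (M1 ⊕ K) ⊕ (M2 ⊕ K) = M1 ⊕ M2, so the key drops out. Then M2 = (M1 ⊕ M2) ⊕ M1 over the first 9 bytes.
byte 0: (58 XOR ae) XOR 73 = f6 XOR 73 = 85
byte 1: (49 XOR 0b) XOR 79 = 42 XOR 79 = 3b
byte 2: (31 XOR 77) XOR 73 = 46 XOR 73 = 35
byte 3: (9e XOR e1) XOR 74 = 7f XOR 74 = 0b
byte 4: (78 XOR d7) XOR 65 = af XOR 65 = ca
byte 5: (d7 XOR 95) XOR 6d = 42 XOR 6d = 2f
byte 6: (37 XOR 9d) XOR 20 = aa XOR 20 = 8a
byte 7: (6d XOR 4b) XOR 73 = 26 XOR 73 = 55
byte 8: (9c XOR be) XOR 69 = 22 XOR 69 = 4b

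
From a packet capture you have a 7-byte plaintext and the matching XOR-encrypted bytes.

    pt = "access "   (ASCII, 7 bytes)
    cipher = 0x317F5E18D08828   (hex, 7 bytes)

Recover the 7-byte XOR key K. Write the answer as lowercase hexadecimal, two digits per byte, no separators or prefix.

501c3d7da3fb08

Since cipher = pt ⊕ K, XORing both sides with pt gives K = pt ⊕ cipher.
01100001 xor 00110001 = 01010000
01100011 xor 01111111 = 00011100
01100011 xor 01011110 = 00111101
01100101 xor 00011000 = 01111101
01110011 xor 11010000 = 10100011
01110011 xor 10001000 = 11111011
00100000 xor 00101000 = 00001000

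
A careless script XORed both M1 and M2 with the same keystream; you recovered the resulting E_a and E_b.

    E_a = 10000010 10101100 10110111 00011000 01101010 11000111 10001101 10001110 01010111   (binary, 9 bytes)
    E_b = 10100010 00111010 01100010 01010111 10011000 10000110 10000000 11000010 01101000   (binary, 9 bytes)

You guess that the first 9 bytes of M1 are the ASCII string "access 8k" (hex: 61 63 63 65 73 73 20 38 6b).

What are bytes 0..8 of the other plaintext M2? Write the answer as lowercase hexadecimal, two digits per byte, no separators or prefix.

First, E_a ⊕ E_b = (M1 ⊕ K) ⊕ (M2 ⊕ K) = M1 ⊕ M2, so the key drops out. Then M2 = (M1 ⊕ M2) ⊕ M1 over the first 9 bytes.
byte 0: (82 ^ a2) ^ 61 = 20 ^ 61 = 41
byte 1: (ac ^ 3a) ^ 63 = 96 ^ 63 = f5
byte 2: (b7 ^ 62) ^ 63 = d5 ^ 63 = b6
byte 3: (18 ^ 57) ^ 65 = 4f ^ 65 = 2a
byte 4: (6a ^ 98) ^ 73 = f2 ^ 73 = 81
byte 5: (c7 ^ 86) ^ 73 = 41 ^ 73 = 32
byte 6: (8d ^ 80) ^ 20 = 0d ^ 20 = 2d
byte 7: (8e ^ c2) ^ 38 = 4c ^ 38 = 74
byte 8: (57 ^ 68) ^ 6b = 3f ^ 6b = 54

41f5b62a81322d7454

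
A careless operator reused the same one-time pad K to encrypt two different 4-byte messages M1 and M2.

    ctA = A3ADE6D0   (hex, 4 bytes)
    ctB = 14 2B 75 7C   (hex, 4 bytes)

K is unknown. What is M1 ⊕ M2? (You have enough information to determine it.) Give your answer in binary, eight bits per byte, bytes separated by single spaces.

ctA ⊕ ctB = (M1 ⊕ K) ⊕ (M2 ⊕ K) = M1 ⊕ M2 — the shared key cancels under XOR.
163 XOR  20 = 183
173 XOR  43 = 134
230 XOR 117 = 147
208 XOR 124 = 172

10110111 10000110 10010011 10101100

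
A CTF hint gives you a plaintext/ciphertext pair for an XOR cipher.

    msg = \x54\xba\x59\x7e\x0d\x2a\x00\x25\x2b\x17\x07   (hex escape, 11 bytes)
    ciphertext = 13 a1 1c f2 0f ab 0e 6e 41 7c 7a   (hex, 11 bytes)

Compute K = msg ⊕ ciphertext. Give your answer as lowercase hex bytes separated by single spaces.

47 1b 45 8c 02 81 0e 4b 6a 6b 7d

Since ciphertext = msg ⊕ K, XORing both sides with msg gives K = msg ⊕ ciphertext.
byte 0: 54 ^ 13 = 47
byte 1: ba ^ a1 = 1b
byte 2: 59 ^ 1c = 45
byte 3: 7e ^ f2 = 8c
byte 4: 0d ^ 0f = 02
byte 5: 2a ^ ab = 81
byte 6: 00 ^ 0e = 0e
byte 7: 25 ^ 6e = 4b
byte 8: 2b ^ 41 = 6a
byte 9: 17 ^ 7c = 6b
byte 10: 07 ^ 7a = 7d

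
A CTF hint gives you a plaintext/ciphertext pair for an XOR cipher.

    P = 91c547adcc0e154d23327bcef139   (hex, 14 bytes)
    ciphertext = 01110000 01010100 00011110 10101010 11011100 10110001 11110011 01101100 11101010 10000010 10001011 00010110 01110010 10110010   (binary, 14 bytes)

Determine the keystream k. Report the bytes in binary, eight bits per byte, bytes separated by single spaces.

11100001 10010001 01011001 00000111 00010000 10111111 11100110 00100001 11001001 10110000 11110000 11011000 10000011 10001011

Since ciphertext = P ⊕ k, XORing both sides with P gives k = P ⊕ ciphertext.
byte 0: 91 XOR 70 = e1
byte 1: c5 XOR 54 = 91
byte 2: 47 XOR 1e = 59
byte 3: ad XOR aa = 07
byte 4: cc XOR dc = 10
byte 5: 0e XOR b1 = bf
byte 6: 15 XOR f3 = e6
byte 7: 4d XOR 6c = 21
byte 8: 23 XOR ea = c9
byte 9: 32 XOR 82 = b0
byte 10: 7b XOR 8b = f0
byte 11: ce XOR 16 = d8
byte 12: f1 XOR 72 = 83
byte 13: 39 XOR b2 = 8b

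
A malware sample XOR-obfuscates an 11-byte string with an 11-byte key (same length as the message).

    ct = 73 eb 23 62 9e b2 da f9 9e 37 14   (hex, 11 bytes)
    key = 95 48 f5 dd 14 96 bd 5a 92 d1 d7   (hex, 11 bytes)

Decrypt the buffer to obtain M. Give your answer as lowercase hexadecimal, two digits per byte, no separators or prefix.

e6a3d6bf8a2467a30ce6c3

115 XOR 149 = 230
235 XOR  72 = 163
 35 XOR 245 = 214
 98 XOR 221 = 191
158 XOR  20 = 138
178 XOR 150 =  36
218 XOR 189 = 103
249 XOR  90 = 163
158 XOR 146 =  12
 55 XOR 209 = 230
 20 XOR 215 = 195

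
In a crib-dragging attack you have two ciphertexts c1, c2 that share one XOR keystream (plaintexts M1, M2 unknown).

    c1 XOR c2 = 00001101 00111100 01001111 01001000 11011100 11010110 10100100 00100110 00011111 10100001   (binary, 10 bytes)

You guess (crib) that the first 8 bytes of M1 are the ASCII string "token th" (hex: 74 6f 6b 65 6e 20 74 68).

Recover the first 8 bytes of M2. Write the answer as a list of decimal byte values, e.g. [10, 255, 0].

[121, 83, 36, 45, 178, 246, 208, 78]

Since c1 ⊕ c2 = M1 ⊕ M2, XORing with the guessed M1 bytes yields the corresponding M2 bytes: M2 = (c1 ⊕ c2) ⊕ M1.
byte 0: 0d xor 74 = 79
byte 1: 3c xor 6f = 53
byte 2: 4f xor 6b = 24
byte 3: 48 xor 65 = 2d
byte 4: dc xor 6e = b2
byte 5: d6 xor 20 = f6
byte 6: a4 xor 74 = d0
byte 7: 26 xor 68 = 4e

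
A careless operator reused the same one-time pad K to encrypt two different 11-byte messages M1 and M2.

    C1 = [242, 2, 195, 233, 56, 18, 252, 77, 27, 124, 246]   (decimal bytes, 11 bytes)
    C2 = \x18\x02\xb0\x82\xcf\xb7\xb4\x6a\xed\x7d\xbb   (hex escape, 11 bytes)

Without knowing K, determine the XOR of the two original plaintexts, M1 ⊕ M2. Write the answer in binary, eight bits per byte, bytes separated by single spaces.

11101010 00000000 01110011 01101011 11110111 10100101 01001000 00100111 11110110 00000001 01001101

C1 ⊕ C2 = (M1 ⊕ K) ⊕ (M2 ⊕ K) = M1 ⊕ M2 — the shared key cancels under XOR.
byte 0: f2 ^ 18 = ea
byte 1: 02 ^ 02 = 00
byte 2: c3 ^ b0 = 73
byte 3: e9 ^ 82 = 6b
byte 4: 38 ^ cf = f7
byte 5: 12 ^ b7 = a5
byte 6: fc ^ b4 = 48
byte 7: 4d ^ 6a = 27
byte 8: 1b ^ ed = f6
byte 9: 7c ^ 7d = 01
byte 10: f6 ^ bb = 4d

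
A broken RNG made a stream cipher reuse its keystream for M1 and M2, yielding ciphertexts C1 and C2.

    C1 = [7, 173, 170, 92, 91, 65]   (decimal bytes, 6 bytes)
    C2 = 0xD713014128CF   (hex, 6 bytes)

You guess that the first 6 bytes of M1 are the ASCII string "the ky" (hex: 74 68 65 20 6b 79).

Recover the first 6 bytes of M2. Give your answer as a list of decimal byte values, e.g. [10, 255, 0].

[164, 214, 206, 61, 24, 247]

First, C1 ⊕ C2 = (M1 ⊕ K) ⊕ (M2 ⊕ K) = M1 ⊕ M2, so the key drops out. Then M2 = (M1 ⊕ M2) ⊕ M1 over the first 6 bytes.
byte 0: (07 ⊕ d7) ⊕ 74 = d0 ⊕ 74 = a4
byte 1: (ad ⊕ 13) ⊕ 68 = be ⊕ 68 = d6
byte 2: (aa ⊕ 01) ⊕ 65 = ab ⊕ 65 = ce
byte 3: (5c ⊕ 41) ⊕ 20 = 1d ⊕ 20 = 3d
byte 4: (5b ⊕ 28) ⊕ 6b = 73 ⊕ 6b = 18
byte 5: (41 ⊕ cf) ⊕ 79 = 8e ⊕ 79 = f7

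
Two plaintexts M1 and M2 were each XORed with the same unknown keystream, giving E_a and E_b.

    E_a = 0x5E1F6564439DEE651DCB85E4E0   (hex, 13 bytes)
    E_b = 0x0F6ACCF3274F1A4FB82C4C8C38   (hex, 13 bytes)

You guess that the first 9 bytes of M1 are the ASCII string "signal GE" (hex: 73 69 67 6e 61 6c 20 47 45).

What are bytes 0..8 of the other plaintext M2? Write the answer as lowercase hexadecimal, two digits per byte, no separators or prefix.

221ccef905bed46de0

First, E_a ⊕ E_b = (M1 ⊕ K) ⊕ (M2 ⊕ K) = M1 ⊕ M2, so the key drops out. Then M2 = (M1 ⊕ M2) ⊕ M1 over the first 9 bytes.
byte 0: (5e XOR 0f) XOR 73 = 51 XOR 73 = 22
byte 1: (1f XOR 6a) XOR 69 = 75 XOR 69 = 1c
byte 2: (65 XOR cc) XOR 67 = a9 XOR 67 = ce
byte 3: (64 XOR f3) XOR 6e = 97 XOR 6e = f9
byte 4: (43 XOR 27) XOR 61 = 64 XOR 61 = 05
byte 5: (9d XOR 4f) XOR 6c = d2 XOR 6c = be
byte 6: (ee XOR 1a) XOR 20 = f4 XOR 20 = d4
byte 7: (65 XOR 4f) XOR 47 = 2a XOR 47 = 6d
byte 8: (1d XOR b8) XOR 45 = a5 XOR 45 = e0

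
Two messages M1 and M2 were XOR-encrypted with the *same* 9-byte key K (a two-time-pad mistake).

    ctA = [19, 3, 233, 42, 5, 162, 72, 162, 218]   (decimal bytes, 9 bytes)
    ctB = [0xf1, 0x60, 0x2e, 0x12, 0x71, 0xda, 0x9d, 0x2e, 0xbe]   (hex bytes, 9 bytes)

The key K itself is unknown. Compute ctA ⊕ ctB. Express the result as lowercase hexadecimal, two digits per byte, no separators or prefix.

ctA ⊕ ctB = (M1 ⊕ K) ⊕ (M2 ⊕ K) = M1 ⊕ M2 — the shared key cancels under XOR.
 19 ⊕ 241 = 226
  3 ⊕  96 =  99
233 ⊕  46 = 199
 42 ⊕  18 =  56
  5 ⊕ 113 = 116
162 ⊕ 218 = 120
 72 ⊕ 157 = 213
162 ⊕  46 = 140
218 ⊕ 190 = 100

e263c7387478d58c64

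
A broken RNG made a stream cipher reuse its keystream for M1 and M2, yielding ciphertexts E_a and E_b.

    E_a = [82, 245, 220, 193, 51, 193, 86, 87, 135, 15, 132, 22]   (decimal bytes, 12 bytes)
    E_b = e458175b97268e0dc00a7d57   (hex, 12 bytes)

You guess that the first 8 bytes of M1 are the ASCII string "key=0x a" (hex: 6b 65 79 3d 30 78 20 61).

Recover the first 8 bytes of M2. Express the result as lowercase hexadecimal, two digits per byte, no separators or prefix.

ddc8b2a7949ff83b

First, E_a ⊕ E_b = (M1 ⊕ K) ⊕ (M2 ⊕ K) = M1 ⊕ M2, so the key drops out. Then M2 = (M1 ⊕ M2) ⊕ M1 over the first 8 bytes.
byte 0: (52 xor e4) xor 6b = b6 xor 6b = dd
byte 1: (f5 xor 58) xor 65 = ad xor 65 = c8
byte 2: (dc xor 17) xor 79 = cb xor 79 = b2
byte 3: (c1 xor 5b) xor 3d = 9a xor 3d = a7
byte 4: (33 xor 97) xor 30 = a4 xor 30 = 94
byte 5: (c1 xor 26) xor 78 = e7 xor 78 = 9f
byte 6: (56 xor 8e) xor 20 = d8 xor 20 = f8
byte 7: (57 xor 0d) xor 61 = 5a xor 61 = 3b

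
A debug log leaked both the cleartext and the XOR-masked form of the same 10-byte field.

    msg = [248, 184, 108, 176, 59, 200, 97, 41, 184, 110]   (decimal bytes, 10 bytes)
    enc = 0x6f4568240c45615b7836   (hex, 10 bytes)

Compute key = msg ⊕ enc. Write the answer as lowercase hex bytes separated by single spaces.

Since enc = msg ⊕ key, XORing both sides with msg gives key = msg ⊕ enc.
byte 0: 248 XOR 111 = 151
byte 1: 184 XOR  69 = 253
byte 2: 108 XOR 104 =   4
byte 3: 176 XOR  36 = 148
byte 4:  59 XOR  12 =  55
byte 5: 200 XOR  69 = 141
byte 6:  97 XOR  97 =   0
byte 7:  41 XOR  91 = 114
byte 8: 184 XOR 120 = 192
byte 9: 110 XOR  54 =  88

97 fd 04 94 37 8d 00 72 c0 58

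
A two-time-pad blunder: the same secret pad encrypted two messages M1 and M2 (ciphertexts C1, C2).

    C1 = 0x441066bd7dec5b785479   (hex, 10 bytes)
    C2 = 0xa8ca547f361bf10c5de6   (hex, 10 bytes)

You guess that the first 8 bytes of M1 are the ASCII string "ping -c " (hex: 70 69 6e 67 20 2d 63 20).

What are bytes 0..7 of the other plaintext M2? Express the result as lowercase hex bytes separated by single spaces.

First, C1 ⊕ C2 = (M1 ⊕ K) ⊕ (M2 ⊕ K) = M1 ⊕ M2, so the key drops out. Then M2 = (M1 ⊕ M2) ⊕ M1 over the first 8 bytes.
byte 0: (44 XOR a8) XOR 70 = ec XOR 70 = 9c
byte 1: (10 XOR ca) XOR 69 = da XOR 69 = b3
byte 2: (66 XOR 54) XOR 6e = 32 XOR 6e = 5c
byte 3: (bd XOR 7f) XOR 67 = c2 XOR 67 = a5
byte 4: (7d XOR 36) XOR 20 = 4b XOR 20 = 6b
byte 5: (ec XOR 1b) XOR 2d = f7 XOR 2d = da
byte 6: (5b XOR f1) XOR 63 = aa XOR 63 = c9
byte 7: (78 XOR 0c) XOR 20 = 74 XOR 20 = 54

9c b3 5c a5 6b da c9 54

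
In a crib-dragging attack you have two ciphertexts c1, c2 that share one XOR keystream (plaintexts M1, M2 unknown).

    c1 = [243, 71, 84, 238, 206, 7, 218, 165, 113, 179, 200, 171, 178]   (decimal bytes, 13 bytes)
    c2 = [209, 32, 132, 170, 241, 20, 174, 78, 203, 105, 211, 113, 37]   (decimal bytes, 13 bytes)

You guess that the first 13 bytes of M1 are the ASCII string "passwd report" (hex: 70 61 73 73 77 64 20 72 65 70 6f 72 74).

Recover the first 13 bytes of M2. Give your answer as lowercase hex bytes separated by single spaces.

52 06 a3 37 48 77 54 99 df aa 74 a8 e3

First, c1 ⊕ c2 = (M1 ⊕ K) ⊕ (M2 ⊕ K) = M1 ⊕ M2, so the key drops out. Then M2 = (M1 ⊕ M2) ⊕ M1 over the first 13 bytes.
byte 0: (f3 xor d1) xor 70 = 22 xor 70 = 52
byte 1: (47 xor 20) xor 61 = 67 xor 61 = 06
byte 2: (54 xor 84) xor 73 = d0 xor 73 = a3
byte 3: (ee xor aa) xor 73 = 44 xor 73 = 37
byte 4: (ce xor f1) xor 77 = 3f xor 77 = 48
byte 5: (07 xor 14) xor 64 = 13 xor 64 = 77
byte 6: (da xor ae) xor 20 = 74 xor 20 = 54
byte 7: (a5 xor 4e) xor 72 = eb xor 72 = 99
byte 8: (71 xor cb) xor 65 = ba xor 65 = df
byte 9: (b3 xor 69) xor 70 = da xor 70 = aa
byte 10: (c8 xor d3) xor 6f = 1b xor 6f = 74
byte 11: (ab xor 71) xor 72 = da xor 72 = a8
byte 12: (b2 xor 25) xor 74 = 97 xor 74 = e3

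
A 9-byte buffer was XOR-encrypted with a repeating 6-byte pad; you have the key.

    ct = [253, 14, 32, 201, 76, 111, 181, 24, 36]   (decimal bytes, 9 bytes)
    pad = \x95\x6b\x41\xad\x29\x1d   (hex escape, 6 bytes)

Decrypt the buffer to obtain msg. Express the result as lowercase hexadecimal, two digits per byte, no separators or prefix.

The 6-byte key repeats, so the effective keystream is 95 6b 41 ad 29 1d 95 6b 41.
byte 0: 253 ⊕ 149 = 104
byte 1:  14 ⊕ 107 = 101
byte 2:  32 ⊕  65 =  97
byte 3: 201 ⊕ 173 = 100
byte 4:  76 ⊕  41 = 101
byte 5: 111 ⊕  29 = 114
byte 6: 181 ⊕ 149 =  32
byte 7:  24 ⊕ 107 = 115
byte 8:  36 ⊕  65 = 101

686561646572207365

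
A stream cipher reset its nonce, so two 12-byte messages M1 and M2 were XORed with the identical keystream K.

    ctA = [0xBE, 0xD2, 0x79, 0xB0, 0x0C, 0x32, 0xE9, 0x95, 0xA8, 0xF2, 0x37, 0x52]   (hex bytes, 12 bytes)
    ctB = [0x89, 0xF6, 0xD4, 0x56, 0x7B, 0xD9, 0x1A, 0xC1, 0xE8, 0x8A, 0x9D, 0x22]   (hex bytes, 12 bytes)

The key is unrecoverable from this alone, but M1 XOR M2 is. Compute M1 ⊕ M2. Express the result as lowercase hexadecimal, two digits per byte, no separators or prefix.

3724ade677ebf3544078aa70

ctA ⊕ ctB = (M1 ⊕ K) ⊕ (M2 ⊕ K) = M1 ⊕ M2 — the shared key cancels under XOR.
10111110 XOR 10001001 = 00110111
11010010 XOR 11110110 = 00100100
01111001 XOR 11010100 = 10101101
10110000 XOR 01010110 = 11100110
00001100 XOR 01111011 = 01110111
00110010 XOR 11011001 = 11101011
11101001 XOR 00011010 = 11110011
10010101 XOR 11000001 = 01010100
10101000 XOR 11101000 = 01000000
11110010 XOR 10001010 = 01111000
00110111 XOR 10011101 = 10101010
01010010 XOR 00100010 = 01110000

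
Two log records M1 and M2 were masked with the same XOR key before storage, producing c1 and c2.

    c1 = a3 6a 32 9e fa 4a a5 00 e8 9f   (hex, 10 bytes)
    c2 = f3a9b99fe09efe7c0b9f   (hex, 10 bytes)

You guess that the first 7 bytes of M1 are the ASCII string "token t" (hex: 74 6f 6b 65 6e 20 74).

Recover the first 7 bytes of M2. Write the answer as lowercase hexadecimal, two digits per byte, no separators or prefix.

24ace06474f42f

First, c1 ⊕ c2 = (M1 ⊕ K) ⊕ (M2 ⊕ K) = M1 ⊕ M2, so the key drops out. Then M2 = (M1 ⊕ M2) ⊕ M1 over the first 7 bytes.
byte 0: (a3 xor f3) xor 74 = 50 xor 74 = 24
byte 1: (6a xor a9) xor 6f = c3 xor 6f = ac
byte 2: (32 xor b9) xor 6b = 8b xor 6b = e0
byte 3: (9e xor 9f) xor 65 = 01 xor 65 = 64
byte 4: (fa xor e0) xor 6e = 1a xor 6e = 74
byte 5: (4a xor 9e) xor 20 = d4 xor 20 = f4
byte 6: (a5 xor fe) xor 74 = 5b xor 74 = 2f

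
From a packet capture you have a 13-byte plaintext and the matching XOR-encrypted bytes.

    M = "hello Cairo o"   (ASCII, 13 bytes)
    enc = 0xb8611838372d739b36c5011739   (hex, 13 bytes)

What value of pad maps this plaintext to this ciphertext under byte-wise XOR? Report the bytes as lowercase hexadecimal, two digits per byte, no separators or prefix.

Since enc = M ⊕ pad, XORing both sides with M gives pad = M ⊕ enc.
68 ⊕ b8 = d0
65 ⊕ 61 = 04
6c ⊕ 18 = 74
6c ⊕ 38 = 54
6f ⊕ 37 = 58
20 ⊕ 2d = 0d
43 ⊕ 73 = 30
61 ⊕ 9b = fa
69 ⊕ 36 = 5f
72 ⊕ c5 = b7
6f ⊕ 01 = 6e
20 ⊕ 17 = 37
6f ⊕ 39 = 56

d0047454580d30fa5fb76e3756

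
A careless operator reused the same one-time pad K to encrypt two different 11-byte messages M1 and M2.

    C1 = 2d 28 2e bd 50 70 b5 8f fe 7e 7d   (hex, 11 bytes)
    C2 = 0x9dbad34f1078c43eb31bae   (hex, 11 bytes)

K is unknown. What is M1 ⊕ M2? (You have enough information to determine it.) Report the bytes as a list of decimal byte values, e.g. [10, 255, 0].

C1 ⊕ C2 = (M1 ⊕ K) ⊕ (M2 ⊕ K) = M1 ⊕ M2 — the shared key cancels under XOR.
byte 0:  45 xor 157 = 176
byte 1:  40 xor 186 = 146
byte 2:  46 xor 211 = 253
byte 3: 189 xor  79 = 242
byte 4:  80 xor  16 =  64
byte 5: 112 xor 120 =   8
byte 6: 181 xor 196 = 113
byte 7: 143 xor  62 = 177
byte 8: 254 xor 179 =  77
byte 9: 126 xor  27 = 101
byte 10: 125 xor 174 = 211

[176, 146, 253, 242, 64, 8, 113, 177, 77, 101, 211]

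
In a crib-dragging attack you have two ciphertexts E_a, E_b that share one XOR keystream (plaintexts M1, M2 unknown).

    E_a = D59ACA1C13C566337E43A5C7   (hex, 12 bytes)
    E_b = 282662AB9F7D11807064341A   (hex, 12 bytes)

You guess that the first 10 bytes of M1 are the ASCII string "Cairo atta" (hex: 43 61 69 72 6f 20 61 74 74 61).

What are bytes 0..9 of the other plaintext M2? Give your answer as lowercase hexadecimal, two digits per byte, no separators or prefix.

First, E_a ⊕ E_b = (M1 ⊕ K) ⊕ (M2 ⊕ K) = M1 ⊕ M2, so the key drops out. Then M2 = (M1 ⊕ M2) ⊕ M1 over the first 10 bytes.
byte 0: (d5 ⊕ 28) ⊕ 43 = fd ⊕ 43 = be
byte 1: (9a ⊕ 26) ⊕ 61 = bc ⊕ 61 = dd
byte 2: (ca ⊕ 62) ⊕ 69 = a8 ⊕ 69 = c1
byte 3: (1c ⊕ ab) ⊕ 72 = b7 ⊕ 72 = c5
byte 4: (13 ⊕ 9f) ⊕ 6f = 8c ⊕ 6f = e3
byte 5: (c5 ⊕ 7d) ⊕ 20 = b8 ⊕ 20 = 98
byte 6: (66 ⊕ 11) ⊕ 61 = 77 ⊕ 61 = 16
byte 7: (33 ⊕ 80) ⊕ 74 = b3 ⊕ 74 = c7
byte 8: (7e ⊕ 70) ⊕ 74 = 0e ⊕ 74 = 7a
byte 9: (43 ⊕ 64) ⊕ 61 = 27 ⊕ 61 = 46

beddc1c5e39816c77a46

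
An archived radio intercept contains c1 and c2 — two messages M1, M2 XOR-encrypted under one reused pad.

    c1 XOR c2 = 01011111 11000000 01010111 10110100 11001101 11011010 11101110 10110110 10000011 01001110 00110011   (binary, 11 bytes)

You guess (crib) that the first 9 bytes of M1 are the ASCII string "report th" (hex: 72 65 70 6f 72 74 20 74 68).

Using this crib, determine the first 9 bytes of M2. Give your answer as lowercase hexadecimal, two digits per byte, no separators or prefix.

Since c1 ⊕ c2 = M1 ⊕ M2, XORing with the guessed M1 bytes yields the corresponding M2 bytes: M2 = (c1 ⊕ c2) ⊕ M1.
byte 0: 5f ^ 72 = 2d
byte 1: c0 ^ 65 = a5
byte 2: 57 ^ 70 = 27
byte 3: b4 ^ 6f = db
byte 4: cd ^ 72 = bf
byte 5: da ^ 74 = ae
byte 6: ee ^ 20 = ce
byte 7: b6 ^ 74 = c2
byte 8: 83 ^ 68 = eb

2da527dbbfaecec2eb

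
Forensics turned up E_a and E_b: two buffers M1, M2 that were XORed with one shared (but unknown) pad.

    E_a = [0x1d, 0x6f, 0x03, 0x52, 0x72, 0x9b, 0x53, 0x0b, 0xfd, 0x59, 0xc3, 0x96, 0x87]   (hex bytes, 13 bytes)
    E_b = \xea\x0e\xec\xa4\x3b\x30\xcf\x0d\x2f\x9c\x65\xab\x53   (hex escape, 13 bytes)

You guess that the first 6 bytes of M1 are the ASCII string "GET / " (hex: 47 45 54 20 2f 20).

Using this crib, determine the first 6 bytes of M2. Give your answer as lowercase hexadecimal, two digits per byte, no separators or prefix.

First, E_a ⊕ E_b = (M1 ⊕ K) ⊕ (M2 ⊕ K) = M1 ⊕ M2, so the key drops out. Then M2 = (M1 ⊕ M2) ⊕ M1 over the first 6 bytes.
byte 0: (1d xor ea) xor 47 = f7 xor 47 = b0
byte 1: (6f xor 0e) xor 45 = 61 xor 45 = 24
byte 2: (03 xor ec) xor 54 = ef xor 54 = bb
byte 3: (52 xor a4) xor 20 = f6 xor 20 = d6
byte 4: (72 xor 3b) xor 2f = 49 xor 2f = 66
byte 5: (9b xor 30) xor 20 = ab xor 20 = 8b

b024bbd6668b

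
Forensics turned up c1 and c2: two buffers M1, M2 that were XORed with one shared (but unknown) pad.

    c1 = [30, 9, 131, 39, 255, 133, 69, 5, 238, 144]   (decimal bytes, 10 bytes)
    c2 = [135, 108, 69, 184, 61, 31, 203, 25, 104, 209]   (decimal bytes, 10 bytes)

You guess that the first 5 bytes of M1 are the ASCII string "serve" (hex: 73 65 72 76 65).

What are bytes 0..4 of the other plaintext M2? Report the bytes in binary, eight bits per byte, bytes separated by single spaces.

First, c1 ⊕ c2 = (M1 ⊕ K) ⊕ (M2 ⊕ K) = M1 ⊕ M2, so the key drops out. Then M2 = (M1 ⊕ M2) ⊕ M1 over the first 5 bytes.
byte 0: (1e ^ 87) ^ 73 = 99 ^ 73 = ea
byte 1: (09 ^ 6c) ^ 65 = 65 ^ 65 = 00
byte 2: (83 ^ 45) ^ 72 = c6 ^ 72 = b4
byte 3: (27 ^ b8) ^ 76 = 9f ^ 76 = e9
byte 4: (ff ^ 3d) ^ 65 = c2 ^ 65 = a7

11101010 00000000 10110100 11101001 10100111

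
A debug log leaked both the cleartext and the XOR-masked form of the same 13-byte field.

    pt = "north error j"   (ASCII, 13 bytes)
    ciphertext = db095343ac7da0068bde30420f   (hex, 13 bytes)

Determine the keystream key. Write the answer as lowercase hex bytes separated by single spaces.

b5 66 21 37 c4 5d c5 74 f9 b1 42 62 65

Since ciphertext = pt ⊕ key, XORing both sides with pt gives key = pt ⊕ ciphertext.
byte 0: 6e XOR db = b5
byte 1: 6f XOR 09 = 66
byte 2: 72 XOR 53 = 21
byte 3: 74 XOR 43 = 37
byte 4: 68 XOR ac = c4
byte 5: 20 XOR 7d = 5d
byte 6: 65 XOR a0 = c5
byte 7: 72 XOR 06 = 74
byte 8: 72 XOR 8b = f9
byte 9: 6f XOR de = b1
byte 10: 72 XOR 30 = 42
byte 11: 20 XOR 42 = 62
byte 12: 6a XOR 0f = 65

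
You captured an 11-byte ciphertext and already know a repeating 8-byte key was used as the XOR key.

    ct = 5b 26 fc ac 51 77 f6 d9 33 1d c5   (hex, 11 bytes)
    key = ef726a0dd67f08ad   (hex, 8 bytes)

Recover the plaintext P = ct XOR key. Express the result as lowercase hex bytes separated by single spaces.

The 8-byte key repeats, so the effective keystream is ef 72 6a 0d d6 7f 08 ad ef 72 6a.
byte 0: 5b XOR ef = b4
byte 1: 26 XOR 72 = 54
byte 2: fc XOR 6a = 96
byte 3: ac XOR 0d = a1
byte 4: 51 XOR d6 = 87
byte 5: 77 XOR 7f = 08
byte 6: f6 XOR 08 = fe
byte 7: d9 XOR ad = 74
byte 8: 33 XOR ef = dc
byte 9: 1d XOR 72 = 6f
byte 10: c5 XOR 6a = af

b4 54 96 a1 87 08 fe 74 dc 6f af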